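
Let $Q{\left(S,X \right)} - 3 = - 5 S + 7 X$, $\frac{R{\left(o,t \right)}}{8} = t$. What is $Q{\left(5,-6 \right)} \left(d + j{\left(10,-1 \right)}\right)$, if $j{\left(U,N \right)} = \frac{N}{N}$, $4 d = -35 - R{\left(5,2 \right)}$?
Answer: $752$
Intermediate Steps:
$R{\left(o,t \right)} = 8 t$
$d = - \frac{51}{4}$ ($d = \frac{-35 - 8 \cdot 2}{4} = \frac{-35 - 16}{4} = \frac{1}{4} \left(-51\right) = - \frac{51}{4} \approx -12.75$)
$j{\left(U,N \right)} = 1$
$Q{\left(S,X \right)} = 3 - 5 S + 7 X$ ($Q{\left(S,X \right)} = 3 - \left(- 7 X + 5 S\right) = 3 - 5 S + 7 X$)
$Q{\left(5,-6 \right)} \left(d + j{\left(10,-1 \right)}\right) = \left(3 - 25 + 7 \left(-6\right)\right) \left(- \frac{51}{4} + 1\right) = \left(3 - 25 - 42\right) \left(- \frac{47}{4}\right) = \left(-64\right) \left(- \frac{47}{4}\right) = 752$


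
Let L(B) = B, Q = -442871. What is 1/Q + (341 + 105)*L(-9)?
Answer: -1777684195/442871 ≈ -4014.0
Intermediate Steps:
1/Q + (341 + 105)*L(-9) = 1/(-442871) + (341 + 105)*(-9) = -1/442871 + 446*(-9) = -1/442871 - 4014 = -1777684195/442871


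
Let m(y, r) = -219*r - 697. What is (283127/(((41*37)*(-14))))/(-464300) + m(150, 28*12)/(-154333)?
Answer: 732514033194691/1521847371132200 ≈ 0.48133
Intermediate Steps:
m(y, r) = -697 - 219*r
(283127/(((41*37)*(-14))))/(-464300) + m(150, 28*12)/(-154333) = (283127/(((41*37)*(-14))))/(-464300) + (-697 - 6132*12)/(-154333) = (283127/((1517*(-14))))*(-1/464300) + (-697 - 219*336)*(-1/154333) = (283127/(-21238))*(-1/464300) + (-697 - 73584)*(-1/154333) = (283127*(-1/21238))*(-1/464300) - 74281*(-1/154333) = -283127/21238*(-1/464300) + 74281/154333 = 283127/9860803400 + 74281/154333 = 732514033194691/1521847371132200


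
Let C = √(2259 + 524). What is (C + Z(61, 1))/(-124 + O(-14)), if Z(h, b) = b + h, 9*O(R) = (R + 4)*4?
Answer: -279/578 - 99*√23/1156 ≈ -0.89341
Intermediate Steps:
O(R) = 16/9 + 4*R/9 (O(R) = ((R + 4)*4)/9 = ((4 + R)*4)/9 = (16 + 4*R)/9 = 16/9 + 4*R/9)
C = 11*√23 (C = √2783 = 11*√23 ≈ 52.754)
(C + Z(61, 1))/(-124 + O(-14)) = (11*√23 + (1 + 61))/(-124 + (16/9 + (4/9)*(-14))) = (11*√23 + 62)/(-124 + (16/9 - 56/9)) = (62 + 11*√23)/(-124 - 40/9) = (62 + 11*√23)/(-1156/9) = (62 + 11*√23)*(-9/1156) = -279/578 - 99*√23/1156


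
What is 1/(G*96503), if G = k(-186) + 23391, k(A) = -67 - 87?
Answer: 1/2242440211 ≈ 4.4594e-10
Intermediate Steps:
k(A) = -154
G = 23237 (G = -154 + 23391 = 23237)
1/(G*96503) = 1/(23237*96503) = (1/23237)*(1/96503) = 1/2242440211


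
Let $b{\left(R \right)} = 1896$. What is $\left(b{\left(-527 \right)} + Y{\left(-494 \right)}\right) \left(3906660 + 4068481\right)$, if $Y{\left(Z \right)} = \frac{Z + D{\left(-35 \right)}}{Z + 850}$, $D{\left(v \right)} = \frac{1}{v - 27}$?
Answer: $\frac{333503513246503}{22072} \approx 1.511 \cdot 10^{10}$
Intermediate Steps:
$D{\left(v \right)} = \frac{1}{-27 + v}$
$Y{\left(Z \right)} = \frac{- \frac{1}{62} + Z}{850 + Z}$ ($Y{\left(Z \right)} = \frac{Z + \frac{1}{-27 - 35}}{Z + 850} = \frac{Z + \frac{1}{-62}}{850 + Z} = \frac{Z - \frac{1}{62}}{850 + Z} = \frac{- \frac{1}{62} + Z}{850 + Z}$)
$\left(b{\left(-527 \right)} + Y{\left(-494 \right)}\right) \left(3906660 + 4068481\right) = \left(1896 + \frac{- \frac{1}{62} - 494}{850 - 494}\right) \left(3906660 + 4068481\right) = \left(1896 + \frac{1}{356} \left(- \frac{30629}{62}\right)\right) 7975141 = \left(1896 - \frac{30629}{22072}\right) 7975141 = \frac{41817883}{22072} \cdot 7975141 = \frac{333503513246503}{22072}$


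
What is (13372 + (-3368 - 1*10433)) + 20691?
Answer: 20262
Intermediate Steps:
(13372 + (-3368 - 1*10433)) + 20691 = (13372 + (-3368 - 10433)) + 20691 = (13372 - 13801) + 20691 = -429 + 20691 = 20262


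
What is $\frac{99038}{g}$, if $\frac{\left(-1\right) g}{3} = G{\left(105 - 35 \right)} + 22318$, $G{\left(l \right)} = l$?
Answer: $- \frac{49519}{33582} \approx -1.4746$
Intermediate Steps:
$g = -67164$ ($g = - 3 \left(\left(105 - 35\right) + 22318\right) = - 3 \left(70 + 22318\right) = \left(-3\right) 22388 = -67164$)
$\frac{99038}{g} = \frac{99038}{-67164} = 99038 \left(- \frac{1}{67164}\right) = - \frac{49519}{33582}$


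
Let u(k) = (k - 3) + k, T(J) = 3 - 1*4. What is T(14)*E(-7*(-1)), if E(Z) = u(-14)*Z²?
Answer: 1519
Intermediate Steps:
T(J) = -1 (T(J) = 3 - 4 = -1)
u(k) = -3 + 2*k (u(k) = (-3 + k) + k = -3 + 2*k)
E(Z) = -31*Z² (E(Z) = (-3 + 2*(-14))*Z² = (-3 - 28)*Z² = -31*Z²)
T(14)*E(-7*(-1)) = -(-31)*(-7*(-1))² = -(-31)*7² = -(-31)*49 = -1*(-1519) = 1519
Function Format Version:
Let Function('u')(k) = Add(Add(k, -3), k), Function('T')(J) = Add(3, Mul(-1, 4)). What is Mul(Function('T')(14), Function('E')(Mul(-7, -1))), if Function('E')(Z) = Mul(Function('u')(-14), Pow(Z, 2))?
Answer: 1519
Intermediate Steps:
Function('T')(J) = -1 (Function('T')(J) = Add(3, -4) = -1)
Function('u')(k) = Add(-3, Mul(2, k)) (Function('u')(k) = Add(Add(-3, k), k) = Add(-3, Mul(2, k)))
Function('E')(Z) = Mul(-31, Pow(Z, 2)) (Function('E')(Z) = Mul(Add(-3, Mul(2, -14)), Pow(Z, 2)) = Mul(Add(-3, -28), Pow(Z, 2)) = Mul(-31, Pow(Z, 2)))
Mul(Function('T')(14), Function('E')(Mul(-7, -1))) = Mul(-1, Mul(-31, Pow(Mul(-7, -1), 2))) = Mul(-1, Mul(-31, Pow(7, 2))) = Mul(-1, Mul(-31, 49)) = Mul(-1, -1519) = 1519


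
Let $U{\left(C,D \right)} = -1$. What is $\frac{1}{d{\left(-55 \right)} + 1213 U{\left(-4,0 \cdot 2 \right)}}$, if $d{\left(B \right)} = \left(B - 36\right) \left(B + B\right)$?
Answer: $\frac{1}{8797} \approx 0.00011368$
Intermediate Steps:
$d{\left(B \right)} = 2 B \left(-36 + B\right)$ ($d{\left(B \right)} = \left(-36 + B\right) 2 B = 2 B \left(-36 + B\right)$)
$\frac{1}{d{\left(-55 \right)} + 1213 U{\left(-4,0 \cdot 2 \right)}} = \frac{1}{2 \left(-55\right) \left(-36 - 55\right) + 1213 \left(-1\right)} = \frac{1}{2 \left(-55\right) \left(-91\right) - 1213} = \frac{1}{10010 - 1213} = \frac{1}{8797}$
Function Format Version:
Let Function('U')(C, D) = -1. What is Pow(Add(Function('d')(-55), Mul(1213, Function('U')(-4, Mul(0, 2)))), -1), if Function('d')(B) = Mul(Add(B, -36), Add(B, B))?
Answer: Rational(1, 8797) ≈ 0.00011368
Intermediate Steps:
Function('d')(B) = Mul(2, B, Add(-36, B)) (Function('d')(B) = Mul(Add(-36, B), Mul(2, B)) = Mul(2, B, Add(-36, B)))
Pow(Add(Function('d')(-55), Mul(1213, Function('U')(-4, Mul(0, 2)))), -1) = Pow(Add(Mul(2, -55, Add(-36, -55)), Mul(1213, -1)), -1) = Pow(Add(Mul(2, -55, -91), -1213), -1) = Pow(Add(10010, -1213), -1) = Pow(8797, -1) = Rational(1, 8797)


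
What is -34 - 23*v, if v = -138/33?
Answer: 684/11 ≈ 62.182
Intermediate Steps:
v = -46/11 (v = -138*1/33 = -46/11 ≈ -4.1818)
-34 - 23*v = -34 - 23*(-46/11) = -34 + 1058/11 = 684/11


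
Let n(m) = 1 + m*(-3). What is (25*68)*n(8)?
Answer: -39100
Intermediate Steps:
n(m) = 1 - 3*m
(25*68)*n(8) = (25*68)*(1 - 3*8) = 1700*(1 - 24) = 1700*(-23) = -39100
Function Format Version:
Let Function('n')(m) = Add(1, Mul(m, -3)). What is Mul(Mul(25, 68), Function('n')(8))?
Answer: -39100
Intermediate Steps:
Function('n')(m) = Add(1, Mul(-3, m))
Mul(Mul(25, 68), Function('n')(8)) = Mul(Mul(25, 68), Add(1, Mul(-3, 8))) = Mul(1700, Add(1, -24)) = Mul(1700, -23) = -39100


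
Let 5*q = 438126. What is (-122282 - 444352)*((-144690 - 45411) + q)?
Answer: 290331362286/5 ≈ 5.8066e+10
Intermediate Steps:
q = 438126/5 (q = (⅕)*438126 = 438126/5 ≈ 87625.)
(-122282 - 444352)*((-144690 - 45411) + q) = (-122282 - 444352)*((-144690 - 45411) + 438126/5) = -566634*(-190101 + 438126/5) = -566634*(-512379/5) = 290331362286/5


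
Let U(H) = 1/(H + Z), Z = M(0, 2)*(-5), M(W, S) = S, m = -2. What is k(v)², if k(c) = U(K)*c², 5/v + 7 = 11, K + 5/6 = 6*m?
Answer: 5625/1201216 ≈ 0.0046828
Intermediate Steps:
Z = -10 (Z = 2*(-5) = -10)
K = -77/6 (K = -⅚ + 6*(-2) = -⅚ - 12 = -77/6 ≈ -12.833)
U(H) = 1/(-10 + H) (U(H) = 1/(H - 10) = 1/(-10 + H))
v = 5/4 (v = 5/(-7 + 11) = 5/4 ≈ 1.2500)
k(c) = -6*c²/137 (k(c) = c²/(-10 - 77/6) = c²/(-137/6) = -6*c²/137)
k(v)² = (-6*(5/4)²/137)² = (-6/137*25/16)² = (-75/1096)² = 5625/1201216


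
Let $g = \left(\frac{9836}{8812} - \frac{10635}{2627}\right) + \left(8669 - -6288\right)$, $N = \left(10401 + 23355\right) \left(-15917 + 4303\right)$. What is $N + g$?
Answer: $- \frac{2268771739268899}{5787281} \approx -3.9203 \cdot 10^{8}$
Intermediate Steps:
$N = -392042184$ ($N = 33756 \left(-11614\right) = -392042184$)
$g = \frac{86543392805}{5787281}$ ($g = \left(9836 \cdot \frac{1}{8812} - \frac{10635}{2627}\right) + \left(8669 + 6288\right) = \left(\frac{2459}{2203} - \frac{10635}{2627}\right) + 14957 = - \frac{16969112}{5787281} + 14957 = \frac{86543392805}{5787281} \approx 14954.0$)
$N + g = -392042184 + \frac{86543392805}{5787281} = - \frac{2268771739268899}{5787281}$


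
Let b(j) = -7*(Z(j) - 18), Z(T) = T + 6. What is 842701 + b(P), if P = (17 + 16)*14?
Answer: 839551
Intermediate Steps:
Z(T) = 6 + T
P = 462 (P = 33*14 = 462)
b(j) = 84 - 7*j (b(j) = -7*((6 + j) - 18) = -7*(-12 + j) = 84 - 7*j)
842701 + b(P) = 842701 + (84 - 7*462) = 842701 + (84 - 3234) = 842701 - 3150 = 839551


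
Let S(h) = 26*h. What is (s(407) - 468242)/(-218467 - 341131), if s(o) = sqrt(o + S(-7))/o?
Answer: 190574479/227756386 ≈ 0.83675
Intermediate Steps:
s(o) = sqrt(-182 + o)/o (s(o) = sqrt(o + 26*(-7))/o = sqrt(o - 182)/o = sqrt(-182 + o)/o)
(s(407) - 468242)/(-218467 - 341131) = (sqrt(-182 + 407)/407 - 468242)/(-218467 - 341131) = (sqrt(225)/407 - 468242)/(-559598) = ((1/407)*15 - 468242)*(-1/559598) = (15/407 - 468242)*(-1/559598) = -190574479/407*(-1/559598) = 190574479/227756386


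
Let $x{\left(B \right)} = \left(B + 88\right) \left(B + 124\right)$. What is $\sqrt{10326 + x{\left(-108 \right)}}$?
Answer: $\sqrt{10006} \approx 100.03$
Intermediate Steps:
$x{\left(B \right)} = \left(88 + B\right) \left(124 + B\right)$
$\sqrt{10326 + x{\left(-108 \right)}} = \sqrt{10326 + \left(10912 + \left(-108\right)^{2} + 212 \left(-108\right)\right)} = \sqrt{10326 + \left(10912 + 11664 - 22896\right)} = \sqrt{10326 - 320} = \sqrt{10006}$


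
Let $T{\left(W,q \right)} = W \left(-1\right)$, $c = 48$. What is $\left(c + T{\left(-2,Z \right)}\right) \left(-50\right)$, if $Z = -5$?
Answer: $-2500$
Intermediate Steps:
$T{\left(W,q \right)} = - W$
$\left(c + T{\left(-2,Z \right)}\right) \left(-50\right) = \left(48 - -2\right) \left(-50\right) = \left(48 + 2\right) \left(-50\right) = 50 \left(-50\right) = -2500$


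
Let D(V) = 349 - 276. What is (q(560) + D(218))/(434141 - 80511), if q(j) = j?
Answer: 633/353630 ≈ 0.0017900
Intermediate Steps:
D(V) = 73
(q(560) + D(218))/(434141 - 80511) = (560 + 73)/(434141 - 80511) = 633/353630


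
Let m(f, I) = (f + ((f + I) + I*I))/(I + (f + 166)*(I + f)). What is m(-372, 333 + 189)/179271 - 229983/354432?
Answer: -5352818969657/8248714775424 ≈ -0.64893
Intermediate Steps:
m(f, I) = (I + I² + 2*f)/(I + (166 + f)*(I + f)) (m(f, I) = (f + ((I + f) + I²))/(I + (166 + f)*(I + f)) = (f + (I + f + I²))/(I + (166 + f)*(I + f)) = (I + I² + 2*f)/(I + (166 + f)*(I + f)))
m(-372, 333 + 189)/179271 - 229983/354432 = (((333 + 189) + (333 + 189)² + 2*(-372))/((-372)² + 166*(-372) + 167*(333 + 189) + (333 + 189)*(-372)))/179271 - 229983/354432 = ((522 + 522² - 744)/(138384 - 61752 + 167*522 + 522*(-372)))*(1/179271) - 229983*1/354432 = ((522 + 272484 - 744)/(138384 - 61752 + 87174 - 194184))*(1/179271) - 5897/9088 = (272262/(-30378))*(1/179271) - 5897/9088 = -1/30378*272262*(1/179271) - 5897/9088 = -45377/5063*1/179271 - 5897/9088 = -45377/907649073 - 5897/9088 = -5352818969657/8248714775424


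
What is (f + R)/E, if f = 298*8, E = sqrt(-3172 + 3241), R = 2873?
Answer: 5257*sqrt(69)/69 ≈ 632.87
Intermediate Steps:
E = sqrt(69) ≈ 8.3066
f = 2384
(f + R)/E = (2384 + 2873)/(sqrt(69)) = 5257*(sqrt(69)/69) = 5257*sqrt(69)/69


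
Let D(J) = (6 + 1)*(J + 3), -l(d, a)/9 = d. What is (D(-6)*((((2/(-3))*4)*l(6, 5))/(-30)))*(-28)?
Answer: -14112/5 ≈ -2822.4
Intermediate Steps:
l(d, a) = -9*d
D(J) = 21 + 7*J (D(J) = 7*(3 + J) = 21 + 7*J)
(D(-6)*((((2/(-3))*4)*l(6, 5))/(-30)))*(-28) = ((21 + 7*(-6))*((((2/(-3))*4)*(-9*6))/(-30)))*(-28) = ((21 - 42)*((((2*(-⅓))*4)*(-54))*(-1/30)))*(-28) = -21*-⅔*4*(-54)*(-1)/30*(-28) = -21*(-8/3*(-54))*(-1)/30*(-28) = -3024*(-1)/30*(-28) = -21*(-24/5)*(-28) = (504/5)*(-28) = -14112/5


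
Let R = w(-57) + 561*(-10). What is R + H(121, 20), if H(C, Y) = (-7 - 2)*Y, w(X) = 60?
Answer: -5730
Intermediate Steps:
H(C, Y) = -9*Y
R = -5550 (R = 60 + 561*(-10) = 60 - 5610 = -5550)
R + H(121, 20) = -5550 - 9*20 = -5550 - 180 = -5730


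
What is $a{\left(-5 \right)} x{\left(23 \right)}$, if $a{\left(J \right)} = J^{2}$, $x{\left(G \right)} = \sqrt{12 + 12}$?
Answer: $50 \sqrt{6} \approx 122.47$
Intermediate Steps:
$x{\left(G \right)} = 2 \sqrt{6}$ ($x{\left(G \right)} = \sqrt{24} = 2 \sqrt{6}$)
$a{\left(-5 \right)} x{\left(23 \right)} = \left(-5\right)^{2} \cdot 2 \sqrt{6} = 25 \cdot 2 \sqrt{6} = 50 \sqrt{6}$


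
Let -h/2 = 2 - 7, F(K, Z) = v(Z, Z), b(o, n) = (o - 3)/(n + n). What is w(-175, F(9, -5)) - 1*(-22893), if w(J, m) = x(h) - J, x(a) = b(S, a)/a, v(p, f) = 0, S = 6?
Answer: 4613603/200 ≈ 23068.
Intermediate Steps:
b(o, n) = (-3 + o)/(2*n) (b(o, n) = (-3 + o)/((2*n)) = (-3 + o)*(1/(2*n)) = (-3 + o)/(2*n))
F(K, Z) = 0
h = 10 (h = -2*(2 - 7) = -2*(-5) = 10)
x(a) = 3/(2*a**2) (x(a) = ((-3 + 6)/(2*a))/a = ((1/2)*3/a)/a = (3/(2*a))/a = 3/(2*a**2))
w(J, m) = 3/200 - J (w(J, m) = (3/2)/10**2 - J = (3/2)*(1/100) - J = 3/200 - J)
w(-175, F(9, -5)) - 1*(-22893) = (3/200 - 1*(-175)) - 1*(-22893) = (3/200 + 175) + 22893 = 35003/200 + 22893 = 4613603/200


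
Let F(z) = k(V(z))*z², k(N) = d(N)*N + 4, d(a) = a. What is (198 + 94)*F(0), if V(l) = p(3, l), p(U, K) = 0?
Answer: 0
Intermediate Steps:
V(l) = 0
k(N) = 4 + N² (k(N) = N*N + 4 = N² + 4 = 4 + N²)
F(z) = 4*z² (F(z) = (4 + 0²)*z² = (4 + 0)*z² = 4*z²)
(198 + 94)*F(0) = (198 + 94)*(4*0²) = 292*(4*0) = 292*0 = 0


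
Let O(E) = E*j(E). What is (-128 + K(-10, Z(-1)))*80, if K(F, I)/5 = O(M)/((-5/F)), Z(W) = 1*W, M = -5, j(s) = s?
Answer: 9760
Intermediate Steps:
O(E) = E**2 (O(E) = E*E = E**2)
Z(W) = W
K(F, I) = -25*F (K(F, I) = 5*((-5)**2/((-5/F))) = 5*(25*(-F/5)) = 5*(-5*F) = -25*F)
(-128 + K(-10, Z(-1)))*80 = (-128 - 25*(-10))*80 = (-128 + 250)*80 = 122*80 = 9760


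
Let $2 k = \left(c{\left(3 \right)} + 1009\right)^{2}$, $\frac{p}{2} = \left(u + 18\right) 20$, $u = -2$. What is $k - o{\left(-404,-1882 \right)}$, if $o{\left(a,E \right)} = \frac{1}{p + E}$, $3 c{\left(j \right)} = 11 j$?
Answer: $\frac{646088401}{1242} \approx 5.202 \cdot 10^{5}$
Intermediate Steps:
$c{\left(j \right)} = \frac{11 j}{3}$
$p = 640$ ($p = 2 \left(-2 + 18\right) 20 = 2 \cdot 16 \cdot 20 = 2 \cdot 320 = 640$)
$o{\left(a,E \right)} = \frac{1}{640 + E}$
$k = 520200$ ($k = \frac{\left(\frac{11}{3} \cdot 3 + 1009\right)^{2}}{2} = \frac{\left(11 + 1009\right)^{2}}{2} = \frac{1020^{2}}{2} = \frac{1}{2} \cdot 1040400 = 520200$)
$k - o{\left(-404,-1882 \right)} = 520200 - \frac{1}{640 - 1882} = 520200 - \frac{1}{-1242} = 520200 - - \frac{1}{1242} = 520200 + \frac{1}{1242} = \frac{646088401}{1242}$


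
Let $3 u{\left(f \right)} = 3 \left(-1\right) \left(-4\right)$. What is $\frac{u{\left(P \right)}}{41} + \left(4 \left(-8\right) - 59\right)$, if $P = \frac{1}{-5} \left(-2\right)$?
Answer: $- \frac{3727}{41} \approx -90.902$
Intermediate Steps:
$P = \frac{2}{5}$ ($P = \left(- \frac{1}{5}\right) \left(-2\right) = \frac{2}{5} \approx 0.4$)
$u{\left(f \right)} = 4$ ($u{\left(f \right)} = \frac{3 \left(-1\right) \left(-4\right)}{3} = \frac{\left(-3\right) \left(-4\right)}{3} = \frac{1}{3} \cdot 12 = 4$)
$\frac{u{\left(P \right)}}{41} + \left(4 \left(-8\right) - 59\right) = \frac{1}{41} \cdot 4 + \left(4 \left(-8\right) - 59\right) = \frac{1}{41} \cdot 4 - 91 = \frac{4}{41} - 91 = - \frac{3727}{41}$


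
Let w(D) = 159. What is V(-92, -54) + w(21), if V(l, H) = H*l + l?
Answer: 5035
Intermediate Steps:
V(l, H) = l + H*l
V(-92, -54) + w(21) = -92*(1 - 54) + 159 = -92*(-53) + 159 = 4876 + 159 = 5035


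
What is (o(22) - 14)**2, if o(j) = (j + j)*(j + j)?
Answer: 3694084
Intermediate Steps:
o(j) = 4*j**2 (o(j) = (2*j)*(2*j) = 4*j**2)
(o(22) - 14)**2 = (4*22**2 - 14)**2 = (4*484 - 14)**2 = (1936 - 14)**2 = 1922**2 = 3694084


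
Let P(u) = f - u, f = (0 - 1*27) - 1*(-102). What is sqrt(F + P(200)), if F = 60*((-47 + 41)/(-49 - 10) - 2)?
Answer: I*sqrt(831605)/59 ≈ 15.456*I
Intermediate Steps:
f = 75 (f = (0 - 27) + 102 = -27 + 102 = 75)
P(u) = 75 - u
F = -6720/59 (F = 60*(-6/(-59) - 2) = 60*(-6*(-1/59) - 2) = 60*(6/59 - 2) = 60*(-112/59) = -6720/59 ≈ -113.90)
sqrt(F + P(200)) = sqrt(-6720/59 + (75 - 1*200)) = sqrt(-6720/59 + (75 - 200)) = sqrt(-6720/59 - 125) = sqrt(-14095/59) = I*sqrt(831605)/59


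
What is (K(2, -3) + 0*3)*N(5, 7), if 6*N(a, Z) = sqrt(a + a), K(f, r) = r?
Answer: -sqrt(10)/2 ≈ -1.5811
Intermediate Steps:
N(a, Z) = sqrt(2)*sqrt(a)/6 (N(a, Z) = sqrt(a + a)/6 = sqrt(2*a)/6 = (sqrt(2)*sqrt(a))/6 = sqrt(2)*sqrt(a)/6)
(K(2, -3) + 0*3)*N(5, 7) = (-3 + 0*3)*(sqrt(2)*sqrt(5)/6) = (-3 + 0)*(sqrt(10)/6) = -sqrt(10)/2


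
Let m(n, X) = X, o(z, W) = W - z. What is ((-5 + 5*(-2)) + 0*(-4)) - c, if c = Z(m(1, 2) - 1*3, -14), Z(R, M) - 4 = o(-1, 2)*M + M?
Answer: 37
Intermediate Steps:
Z(R, M) = 4 + 4*M (Z(R, M) = 4 + ((2 - 1*(-1))*M + M) = 4 + ((2 + 1)*M + M) = 4 + (3*M + M) = 4 + 4*M)
c = -52 (c = 4 + 4*(-14) = 4 - 56 = -52)
((-5 + 5*(-2)) + 0*(-4)) - c = ((-5 + 5*(-2)) + 0*(-4)) - 1*(-52) = ((-5 - 10) + 0) + 52 = (-15 + 0) + 52 = -15 + 52 = 37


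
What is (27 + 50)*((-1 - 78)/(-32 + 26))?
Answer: 6083/6 ≈ 1013.8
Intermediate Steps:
(27 + 50)*((-1 - 78)/(-32 + 26)) = 77*(-79/(-6)) = 77*(-79*(-⅙)) = 77*(79/6) = 6083/6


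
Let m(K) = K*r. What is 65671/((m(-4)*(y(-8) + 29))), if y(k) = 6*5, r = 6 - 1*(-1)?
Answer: -65671/1652 ≈ -39.752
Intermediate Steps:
r = 7 (r = 6 + 1 = 7)
m(K) = 7*K (m(K) = K*7 = 7*K)
y(k) = 30
65671/((m(-4)*(y(-8) + 29))) = 65671/(((7*(-4))*(30 + 29))) = 65671/((-28*59)) = 65671/(-1652) = 65671*(-1/1652) = -65671/1652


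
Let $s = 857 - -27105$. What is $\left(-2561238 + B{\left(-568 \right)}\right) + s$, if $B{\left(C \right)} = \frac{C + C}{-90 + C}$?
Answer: $- \frac{833447236}{329} \approx -2.5333 \cdot 10^{6}$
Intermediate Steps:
$s = 27962$ ($s = 857 + 27105 = 27962$)
$B{\left(C \right)} = \frac{2 C}{-90 + C}$
$\left(-2561238 + B{\left(-568 \right)}\right) + s = \left(-2561238 + 2 \left(-568\right) \frac{1}{-90 - 568}\right) + 27962 = \left(-2561238 + 2 \left(-568\right) \frac{1}{-658}\right) + 27962 = \left(-2561238 + 2 \left(-568\right) \left(- \frac{1}{658}\right)\right) + 27962 = \left(-2561238 + \frac{568}{329}\right) + 27962 = - \frac{842646734}{329} + 27962 = - \frac{833447236}{329}$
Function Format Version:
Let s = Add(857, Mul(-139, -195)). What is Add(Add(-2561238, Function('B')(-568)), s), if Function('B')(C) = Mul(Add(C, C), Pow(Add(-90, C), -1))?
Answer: Rational(-833447236, 329) ≈ -2.5333e+6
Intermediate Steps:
s = 27962 (s = Add(857, 27105) = 27962)
Function('B')(C) = Mul(2, C, Pow(Add(-90, C), -1)) (Function('B')(C) = Mul(Mul(2, C), Pow(Add(-90, C), -1)) = Mul(2, C, Pow(Add(-90, C), -1)))
Add(Add(-2561238, Function('B')(-568)), s) = Add(Add(-2561238, Mul(2, -568, Pow(Add(-90, -568), -1))), 27962) = Add(Add(-2561238, Mul(2, -568, Pow(-658, -1))), 27962) = Add(Add(-2561238, Mul(2, -568, Rational(-1, 658))), 27962) = Add(Add(-2561238, Rational(568, 329)), 27962) = Add(Rational(-842646734, 329), 27962) = Rational(-833447236, 329)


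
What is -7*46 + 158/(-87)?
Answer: -28172/87 ≈ -323.82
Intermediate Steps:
-7*46 + 158/(-87) = -322 + 158*(-1/87) = -322 - 158/87 = -28172/87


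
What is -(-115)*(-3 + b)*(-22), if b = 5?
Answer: -5060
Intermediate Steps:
-(-115)*(-3 + b)*(-22) = -(-115)*(-3 + 5)*(-22) = -(-115)*2*(-22) = -23*(-10)*(-22) = 230*(-22) = -5060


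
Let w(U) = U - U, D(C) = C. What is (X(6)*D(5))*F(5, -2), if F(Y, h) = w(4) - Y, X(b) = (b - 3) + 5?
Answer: -200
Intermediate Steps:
w(U) = 0
X(b) = 2 + b (X(b) = (-3 + b) + 5 = 2 + b)
F(Y, h) = -Y (F(Y, h) = 0 - Y = -Y)
(X(6)*D(5))*F(5, -2) = ((2 + 6)*5)*(-1*5) = (8*5)*(-5) = 40*(-5) = -200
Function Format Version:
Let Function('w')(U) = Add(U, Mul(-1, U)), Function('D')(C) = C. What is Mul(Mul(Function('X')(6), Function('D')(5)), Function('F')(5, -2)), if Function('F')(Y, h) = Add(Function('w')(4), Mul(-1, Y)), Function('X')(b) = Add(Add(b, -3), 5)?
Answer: -200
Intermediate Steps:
Function('w')(U) = 0
Function('X')(b) = Add(2, b) (Function('X')(b) = Add(Add(-3, b), 5) = Add(2, b))
Function('F')(Y, h) = Mul(-1, Y) (Function('F')(Y, h) = Add(0, Mul(-1, Y)) = Mul(-1, Y))
Mul(Mul(Function('X')(6), Function('D')(5)), Function('F')(5, -2)) = Mul(Mul(Add(2, 6), 5), Mul(-1, 5)) = Mul(Mul(8, 5), -5) = Mul(40, -5) = -200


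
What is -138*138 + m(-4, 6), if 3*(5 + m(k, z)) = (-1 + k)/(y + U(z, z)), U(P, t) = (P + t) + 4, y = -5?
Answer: -628622/33 ≈ -19049.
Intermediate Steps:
U(P, t) = 4 + P + t
m(k, z) = -5 + (-1 + k)/(3*(-1 + 2*z)) (m(k, z) = -5 + ((-1 + k)/(-5 + (4 + z + z)))/3 = -5 + ((-1 + k)/(-5 + (4 + 2*z)))/3 = -5 + ((-1 + k)/(-1 + 2*z))/3 = -5 + (-1 + k)/(3*(-1 + 2*z)))
-138*138 + m(-4, 6) = -138*138 + (14 - 4 - 30*6)/(3*(-1 + 2*6)) = -19044 + (14 - 4 - 180)/(3*(-1 + 12)) = -19044 + (1/3)*(-170)/11 = -19044 + (1/3)*(1/11)*(-170) = -19044 - 170/33 = -628622/33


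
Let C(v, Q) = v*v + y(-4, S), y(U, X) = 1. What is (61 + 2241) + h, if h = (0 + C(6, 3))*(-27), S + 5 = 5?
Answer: 1303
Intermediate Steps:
S = 0 (S = -5 + 5 = 0)
C(v, Q) = 1 + v**2 (C(v, Q) = v*v + 1 = v**2 + 1 = 1 + v**2)
h = -999 (h = (0 + (1 + 6**2))*(-27) = (0 + (1 + 36))*(-27) = (0 + 37)*(-27) = 37*(-27) = -999)
(61 + 2241) + h = (61 + 2241) - 999 = 2302 - 999 = 1303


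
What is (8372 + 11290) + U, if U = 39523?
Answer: 59185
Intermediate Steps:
(8372 + 11290) + U = (8372 + 11290) + 39523 = 19662 + 39523 = 59185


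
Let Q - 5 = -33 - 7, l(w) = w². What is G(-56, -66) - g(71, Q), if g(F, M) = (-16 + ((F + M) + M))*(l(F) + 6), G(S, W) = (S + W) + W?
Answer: 75517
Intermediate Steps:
G(S, W) = S + 2*W
Q = -35 (Q = 5 + (-33 - 7) = 5 - 40 = -35)
g(F, M) = (6 + F²)*(-16 + F + 2*M) (g(F, M) = (-16 + ((F + M) + M))*(F² + 6) = (-16 + (F + 2*M))*(6 + F²) = (-16 + F + 2*M)*(6 + F²) = (6 + F²)*(-16 + F + 2*M))
G(-56, -66) - g(71, Q) = (-56 + 2*(-66)) - (-96 + 71³ - 16*71² + 6*71 + 12*(-35) + 2*(-35)*71²) = (-56 - 132) - (-96 + 357911 - 16*5041 + 426 - 420 + 2*(-35)*5041) = -188 - (-96 + 357911 - 80656 + 426 - 420 - 352870) = -188 - 1*(-75705) = -188 + 75705 = 75517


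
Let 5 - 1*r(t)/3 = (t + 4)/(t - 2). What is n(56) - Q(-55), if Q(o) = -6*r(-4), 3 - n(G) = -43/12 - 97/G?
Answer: 16517/168 ≈ 98.315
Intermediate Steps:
n(G) = 79/12 + 97/G (n(G) = 3 - (-43/12 - 97/G) = 3 + (43/12 + 97/G) = 79/12 + 97/G)
r(t) = 15 - 3*(4 + t)/(-2 + t) (r(t) = 15 - 3*(t + 4)/(t - 2) = 15 - 3*(4 + t)/(-2 + t))
Q(o) = -90 (Q(o) = -36*(-7 + 2*(-4))/(-2 - 4) = -36*(-7 - 8)/(-6) = -36*(-1)*(-15)/6 = -6*15 = -90)
n(56) - Q(-55) = (79/12 + 97/56) - 1*(-90) = (79/12 + 97*(1/56)) + 90 = (79/12 + 97/56) + 90 = 1397/168 + 90 = 16517/168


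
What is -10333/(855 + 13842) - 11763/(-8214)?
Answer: 29335183/40240386 ≈ 0.72900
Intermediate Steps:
-10333/(855 + 13842) - 11763/(-8214) = -10333/14697 - 11763*(-1/8214) = -10333*1/14697 + 3921/2738 = -10333/14697 + 3921/2738 = 29335183/40240386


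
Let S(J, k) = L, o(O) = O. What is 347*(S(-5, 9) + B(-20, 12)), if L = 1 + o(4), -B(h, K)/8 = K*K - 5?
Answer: -384129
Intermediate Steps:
B(h, K) = 40 - 8*K² (B(h, K) = -8*(K*K - 5) = -8*(K² - 5) = -8*(-5 + K²) = 40 - 8*K²)
L = 5 (L = 1 + 4 = 5)
S(J, k) = 5
347*(S(-5, 9) + B(-20, 12)) = 347*(5 + (40 - 8*12²)) = 347*(5 + (40 - 8*144)) = 347*(5 + (40 - 1152)) = 347*(5 - 1112) = 347*(-1107) = -384129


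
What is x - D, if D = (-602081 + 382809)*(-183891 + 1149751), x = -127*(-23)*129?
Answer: 211786430729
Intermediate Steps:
x = 376809 (x = 2921*129 = 376809)
D = -211786053920 (D = -219272*965860 = -211786053920)
x - D = 376809 - 1*(-211786053920) = 376809 + 211786053920 = 211786430729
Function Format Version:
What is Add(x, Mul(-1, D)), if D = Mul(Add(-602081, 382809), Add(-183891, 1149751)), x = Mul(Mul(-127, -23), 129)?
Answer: 211786430729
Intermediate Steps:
x = 376809 (x = Mul(2921, 129) = 376809)
D = -211786053920 (D = Mul(-219272, 965860) = -211786053920)
Add(x, Mul(-1, D)) = Add(376809, Mul(-1, -211786053920)) = Add(376809, 211786053920) = 211786430729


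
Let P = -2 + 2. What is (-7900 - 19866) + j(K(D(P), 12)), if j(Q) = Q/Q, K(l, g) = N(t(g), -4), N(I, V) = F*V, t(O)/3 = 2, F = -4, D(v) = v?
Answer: -27765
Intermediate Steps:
P = 0
t(O) = 6 (t(O) = 3*2 = 6)
N(I, V) = -4*V
K(l, g) = 16 (K(l, g) = -4*(-4) = 16)
j(Q) = 1
(-7900 - 19866) + j(K(D(P), 12)) = (-7900 - 19866) + 1 = -27766 + 1 = -27765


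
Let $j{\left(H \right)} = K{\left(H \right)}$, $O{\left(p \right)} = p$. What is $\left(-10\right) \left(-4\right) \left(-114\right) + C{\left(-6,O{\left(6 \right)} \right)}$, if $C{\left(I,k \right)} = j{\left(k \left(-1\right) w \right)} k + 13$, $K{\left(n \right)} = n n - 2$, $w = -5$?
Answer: $841$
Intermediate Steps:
$K{\left(n \right)} = -2 + n^{2}$ ($K{\left(n \right)} = n^{2} - 2 = -2 + n^{2}$)
$j{\left(H \right)} = -2 + H^{2}$
$C{\left(I,k \right)} = 13 + k \left(-2 + 25 k^{2}\right)$ ($C{\left(I,k \right)} = \left(-2 + \left(k \left(-1\right) \left(-5\right)\right)^{2}\right) k + 13 = \left(-2 + \left(- k \left(-5\right)\right)^{2}\right) k + 13 = \left(-2 + \left(5 k\right)^{2}\right) k + 13 = \left(-2 + 25 k^{2}\right) k + 13 = k \left(-2 + 25 k^{2}\right) + 13 = 13 + k \left(-2 + 25 k^{2}\right)$)
$\left(-10\right) \left(-4\right) \left(-114\right) + C{\left(-6,O{\left(6 \right)} \right)} = \left(-10\right) \left(-4\right) \left(-114\right) + \left(13 + 6 \left(-2 + 25 \cdot 6^{2}\right)\right) = 40 \left(-114\right) + \left(13 + 6 \left(-2 + 25 \cdot 36\right)\right) = -4560 + \left(13 + 6 \left(-2 + 900\right)\right) = -4560 + \left(13 + 6 \cdot 898\right) = -4560 + \left(13 + 5388\right) = -4560 + 5401 = 841$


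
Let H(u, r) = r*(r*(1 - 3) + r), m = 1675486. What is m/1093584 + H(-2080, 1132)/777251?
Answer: -49535807315/424994628792 ≈ -0.11656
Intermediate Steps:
H(u, r) = -r² (H(u, r) = r*(r*(-2) + r) = r*(-2*r + r) = r*(-r) = -r²)
m/1093584 + H(-2080, 1132)/777251 = 1675486/1093584 - 1*1132²/777251 = 1675486*(1/1093584) - 1*1281424*(1/777251) = 837743/546792 - 1281424*1/777251 = 837743/546792 - 1281424/777251 = -49535807315/424994628792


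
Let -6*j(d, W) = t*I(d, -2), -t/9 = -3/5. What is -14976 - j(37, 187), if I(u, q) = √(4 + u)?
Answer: -14976 + 9*√41/10 ≈ -14970.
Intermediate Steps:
t = 27/5 (t = -(-27)/5 = -9*(-⅗) = 27/5 ≈ 5.4000)
j(d, W) = -9*√(4 + d)/10
-14976 - j(37, 187) = -14976 - (-9)*√(4 + 37)/10 = -14976 - (-9)*√41/10 = -14976 + 9*√41/10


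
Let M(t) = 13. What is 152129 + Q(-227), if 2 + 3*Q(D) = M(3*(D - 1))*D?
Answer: 453434/3 ≈ 1.5114e+5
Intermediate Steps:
Q(D) = -⅔ + 13*D/3 (Q(D) = -⅔ + (13*D)/3 = -⅔ + 13*D/3)
152129 + Q(-227) = 152129 + (-⅔ + (13/3)*(-227)) = 152129 + (-⅔ - 2951/3) = 152129 - 2953/3 = 453434/3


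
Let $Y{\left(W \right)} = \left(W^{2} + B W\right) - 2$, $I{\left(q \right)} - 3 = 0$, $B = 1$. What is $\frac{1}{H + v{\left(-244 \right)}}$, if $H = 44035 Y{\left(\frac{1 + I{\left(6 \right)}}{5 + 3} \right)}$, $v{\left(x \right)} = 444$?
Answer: $- \frac{4}{218399} \approx -1.8315 \cdot 10^{-5}$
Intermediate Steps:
$I{\left(q \right)} = 3$ ($I{\left(q \right)} = 3 + 0 = 3$)
$Y{\left(W \right)} = -2 + W + W^{2}$ ($Y{\left(W \right)} = \left(W^{2} + 1 W\right) - 2 = \left(W^{2} + W\right) - 2 = \left(W + W^{2}\right) - 2 = -2 + W + W^{2}$)
$H = - \frac{220175}{4}$ ($H = 44035 \left(-2 + \frac{1 + 3}{5 + 3} + \left(\frac{1 + 3}{5 + 3}\right)^{2}\right) = 44035 \left(-2 + \frac{4}{8} + \left(\frac{4}{8}\right)^{2}\right) = 44035 \left(-2 + 4 \cdot \frac{1}{8} + \left(4 \cdot \frac{1}{8}\right)^{2}\right) = 44035 \left(-2 + \frac{1}{2} + \left(\frac{1}{2}\right)^{2}\right) = 44035 \left(-2 + \frac{1}{2} + \frac{1}{4}\right) = 44035 \left(- \frac{5}{4}\right) = - \frac{220175}{4} \approx -55044.0$)
$\frac{1}{H + v{\left(-244 \right)}} = \frac{1}{- \frac{220175}{4} + 444} = \frac{1}{- \frac{218399}{4}} = - \frac{4}{218399}$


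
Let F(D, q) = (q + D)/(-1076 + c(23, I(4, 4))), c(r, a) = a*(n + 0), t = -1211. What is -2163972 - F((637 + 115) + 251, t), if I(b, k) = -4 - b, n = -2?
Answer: -573452632/265 ≈ -2.1640e+6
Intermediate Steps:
c(r, a) = -2*a (c(r, a) = a*(-2 + 0) = a*(-2) = -2*a)
F(D, q) = -D/1060 - q/1060 (F(D, q) = (q + D)/(-1076 - 2*(-4 - 1*4)) = (D + q)/(-1076 - 2*(-4 - 4)) = (D + q)/(-1076 - 2*(-8)) = (D + q)/(-1076 + 16) = (D + q)/(-1060) = (D + q)*(-1/1060) = -D/1060 - q/1060)
-2163972 - F((637 + 115) + 251, t) = -2163972 - (-((637 + 115) + 251)/1060 - 1/1060*(-1211)) = -2163972 - (-(752 + 251)/1060 + 1211/1060) = -2163972 - (-1/1060*1003 + 1211/1060) = -2163972 - (-1003/1060 + 1211/1060) = -2163972 - 1*52/265 = -2163972 - 52/265 = -573452632/265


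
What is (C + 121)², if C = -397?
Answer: 76176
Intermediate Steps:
(C + 121)² = (-397 + 121)² = (-276)² = 76176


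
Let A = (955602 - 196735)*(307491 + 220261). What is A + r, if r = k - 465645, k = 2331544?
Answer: 400495442883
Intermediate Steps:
r = 1865899 (r = 2331544 - 465645 = 1865899)
A = 400493576984 (A = 758867*527752 = 400493576984)
A + r = 400493576984 + 1865899 = 400495442883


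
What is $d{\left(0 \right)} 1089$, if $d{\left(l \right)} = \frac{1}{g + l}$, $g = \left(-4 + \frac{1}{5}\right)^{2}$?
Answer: $\frac{27225}{361} \approx 75.416$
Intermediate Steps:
$g = \frac{361}{25}$ ($g = \left(-4 + \frac{1}{5}\right)^{2} = \left(- \frac{19}{5}\right)^{2} = \frac{361}{25} \approx 14.44$)
$d{\left(l \right)} = \frac{1}{\frac{361}{25} + l}$
$d{\left(0 \right)} 1089 = \frac{25}{361 + 25 \cdot 0} \cdot 1089 = \frac{25}{361 + 0} \cdot 1089 = \frac{25}{361} \cdot 1089 = \frac{27225}{361}$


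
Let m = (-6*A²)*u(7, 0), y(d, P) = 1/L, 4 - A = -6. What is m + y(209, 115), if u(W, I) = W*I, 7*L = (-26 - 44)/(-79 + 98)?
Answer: -19/10 ≈ -1.9000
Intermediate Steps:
L = -10/19 (L = ((-26 - 44)/(-79 + 98))/7 = (-70/19)/7 = (-70*1/19)/7 = (⅐)*(-70/19) = -10/19 ≈ -0.52632)
u(W, I) = I*W
A = 10 (A = 4 - 1*(-6) = 4 + 6 = 10)
y(d, P) = -19/10 (y(d, P) = 1/(-10/19) = -19/10)
m = 0 (m = (-6*10²)*(0*7) = -6*100*0 = -600*0 = 0)
m + y(209, 115) = 0 - 19/10 = -19/10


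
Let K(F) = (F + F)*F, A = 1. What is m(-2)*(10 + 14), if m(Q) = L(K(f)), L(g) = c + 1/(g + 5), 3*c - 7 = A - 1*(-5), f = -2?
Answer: 1376/13 ≈ 105.85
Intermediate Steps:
c = 13/3 (c = 7/3 + (1 - 1*(-5))/3 = 7/3 + (1 + 5)/3 = 7/3 + (⅓)*6 = 7/3 + 2 = 13/3 ≈ 4.3333)
K(F) = 2*F² (K(F) = (2*F)*F = 2*F²)
L(g) = 13/3 + 1/(5 + g) (L(g) = 13/3 + 1/(g + 5) = 13/3 + 1/(5 + g))
m(Q) = 172/39 (m(Q) = (68 + 13*(2*(-2)²))/(3*(5 + 2*(-2)²)) = (68 + 13*(2*4))/(3*(5 + 2*4)) = (68 + 13*8)/(3*(5 + 8)) = (⅓)*(68 + 104)/13 = (⅓)*(1/13)*172 = 172/39)
m(-2)*(10 + 14) = 172*(10 + 14)/39 = (172/39)*24 = 1376/13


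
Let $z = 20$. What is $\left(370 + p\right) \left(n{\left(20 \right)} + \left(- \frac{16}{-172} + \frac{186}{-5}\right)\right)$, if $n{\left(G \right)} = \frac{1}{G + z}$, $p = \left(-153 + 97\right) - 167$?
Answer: $- \frac{9375807}{1720} \approx -5451.0$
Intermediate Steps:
$p = -223$ ($p = -56 - 167 = -223$)
$n{\left(G \right)} = \frac{1}{20 + G}$ ($n{\left(G \right)} = \frac{1}{G + 20} = \frac{1}{20 + G}$)
$\left(370 + p\right) \left(n{\left(20 \right)} + \left(- \frac{16}{-172} + \frac{186}{-5}\right)\right) = \left(370 - 223\right) \left(\frac{1}{20 + 20} + \left(- \frac{16}{-172} + \frac{186}{-5}\right)\right) = 147 \left(\frac{1}{40} + \left(\left(-16\right) \left(- \frac{1}{172}\right) + 186 \left(- \frac{1}{5}\right)\right)\right) = 147 \left(\frac{1}{40} + \left(\frac{4}{43} - \frac{186}{5}\right)\right) = 147 \left(\frac{1}{40} - \frac{7978}{215}\right) = 147 \left(- \frac{63781}{1720}\right) = - \frac{9375807}{1720}$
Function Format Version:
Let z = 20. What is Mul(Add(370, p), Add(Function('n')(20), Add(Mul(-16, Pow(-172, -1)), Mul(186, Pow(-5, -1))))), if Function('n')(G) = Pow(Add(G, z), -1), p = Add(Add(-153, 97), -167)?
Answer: Rational(-9375807, 1720) ≈ -5451.0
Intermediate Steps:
p = -223 (p = Add(-56, -167) = -223)
Function('n')(G) = Pow(Add(20, G), -1) (Function('n')(G) = Pow(Add(G, 20), -1) = Pow(Add(20, G), -1))
Mul(Add(370, p), Add(Function('n')(20), Add(Mul(-16, Pow(-172, -1)), Mul(186, Pow(-5, -1))))) = Mul(Add(370, -223), Add(Pow(Add(20, 20), -1), Add(Mul(-16, Pow(-172, -1)), Mul(186, Pow(-5, -1))))) = Mul(147, Add(Pow(40, -1), Add(Mul(-16, Rational(-1, 172)), Mul(186, Rational(-1, 5))))) = Mul(147, Add(Rational(1, 40), Add(Rational(4, 43), Rational(-186, 5)))) = Mul(147, Add(Rational(1, 40), Rational(-7978, 215))) = Mul(147, Rational(-63781, 1720)) = Rational(-9375807, 1720)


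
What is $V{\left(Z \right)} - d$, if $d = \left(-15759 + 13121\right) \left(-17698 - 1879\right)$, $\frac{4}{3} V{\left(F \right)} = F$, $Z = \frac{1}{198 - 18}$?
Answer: $- \frac{12394590239}{240} \approx -5.1644 \cdot 10^{7}$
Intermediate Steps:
$Z = \frac{1}{180} \approx 0.0055556$
$V{\left(F \right)} = \frac{3 F}{4}$
$d = 51644126$ ($d = \left(-2638\right) \left(-19577\right) = 51644126$)
$V{\left(Z \right)} - d = \frac{3}{4} \cdot \frac{1}{180} - 51644126 = \frac{1}{240} - 51644126 = - \frac{12394590239}{240}$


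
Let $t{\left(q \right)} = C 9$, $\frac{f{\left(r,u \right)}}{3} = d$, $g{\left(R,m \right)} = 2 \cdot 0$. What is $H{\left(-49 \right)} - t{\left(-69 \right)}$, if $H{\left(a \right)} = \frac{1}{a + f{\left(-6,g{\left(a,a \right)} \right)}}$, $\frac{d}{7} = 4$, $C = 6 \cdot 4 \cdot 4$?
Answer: $- \frac{30239}{35} \approx -863.97$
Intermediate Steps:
$g{\left(R,m \right)} = 0$
$C = 96$ ($C = 24 \cdot 4 = 96$)
$d = 28$ ($d = 7 \cdot 4 = 28$)
$f{\left(r,u \right)} = 84$ ($f{\left(r,u \right)} = 3 \cdot 28 = 84$)
$t{\left(q \right)} = 864$ ($t{\left(q \right)} = 96 \cdot 9 = 864$)
$H{\left(a \right)} = \frac{1}{84 + a}$ ($H{\left(a \right)} = \frac{1}{a + 84} = \frac{1}{84 + a}$)
$H{\left(-49 \right)} - t{\left(-69 \right)} = \frac{1}{84 - 49} - 864 = \frac{1}{35} - 864 = - \frac{30239}{35}$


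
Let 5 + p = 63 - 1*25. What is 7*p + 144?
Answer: 375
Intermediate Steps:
p = 33 (p = -5 + (63 - 1*25) = -5 + (63 - 25) = -5 + 38 = 33)
7*p + 144 = 7*33 + 144 = 231 + 144 = 375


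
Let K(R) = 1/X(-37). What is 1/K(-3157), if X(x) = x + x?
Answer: -74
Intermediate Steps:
X(x) = 2*x
K(R) = -1/74 (K(R) = 1/(2*(-37)) = 1/(-74) = -1/74)
1/K(-3157) = 1/(-1/74) = -74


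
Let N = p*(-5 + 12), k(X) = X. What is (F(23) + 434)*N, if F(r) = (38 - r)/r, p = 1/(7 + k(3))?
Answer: 69979/230 ≈ 304.26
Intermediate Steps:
p = ⅒ (p = 1/(7 + 3) = 1/10 = ⅒ ≈ 0.10000)
F(r) = (38 - r)/r
N = 7/10 (N = (-5 + 12)/10 = (⅒)*7 = 7/10 ≈ 0.70000)
(F(23) + 434)*N = ((38 - 1*23)/23 + 434)*(7/10) = ((38 - 23)/23 + 434)*(7/10) = ((1/23)*15 + 434)*(7/10) = (15/23 + 434)*(7/10) = (9997/23)*(7/10) = 69979/230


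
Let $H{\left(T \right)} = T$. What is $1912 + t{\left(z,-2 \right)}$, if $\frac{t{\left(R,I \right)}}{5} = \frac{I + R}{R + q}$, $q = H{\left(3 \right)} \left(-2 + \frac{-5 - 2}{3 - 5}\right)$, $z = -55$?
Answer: $\frac{193682}{101} \approx 1917.6$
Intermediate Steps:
$q = \frac{9}{2}$ ($q = 3 \left(-2 + \frac{-5 - 2}{3 - 5}\right) = 3 \left(-2 - \frac{7}{-2}\right) = 3 \left(-2 - - \frac{7}{2}\right) = 3 \left(-2 + \frac{7}{2}\right) = 3 \cdot \frac{3}{2} = \frac{9}{2} \approx 4.5$)
$t{\left(R,I \right)} = \frac{5 \left(I + R\right)}{\frac{9}{2} + R}$ ($t{\left(R,I \right)} = 5 \frac{I + R}{R + \frac{9}{2}} = 5 \frac{I + R}{\frac{9}{2} + R} = \frac{5 \left(I + R\right)}{\frac{9}{2} + R}$)
$1912 + t{\left(z,-2 \right)} = 1912 + \frac{10 \left(-2 - 55\right)}{9 + 2 \left(-55\right)} = 1912 + 10 \frac{1}{9 - 110} \left(-57\right) = 1912 + 10 \frac{1}{-101} \left(-57\right) = 1912 + 10 \left(- \frac{1}{101}\right) \left(-57\right) = 1912 + \frac{570}{101} = \frac{193682}{101}$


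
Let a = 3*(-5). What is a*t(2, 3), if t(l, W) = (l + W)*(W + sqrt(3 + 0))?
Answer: -225 - 75*sqrt(3) ≈ -354.90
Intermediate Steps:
a = -15
t(l, W) = (W + l)*(W + sqrt(3))
a*t(2, 3) = -15*(3**2 + 3*2 + 3*sqrt(3) + 2*sqrt(3)) = -15*(9 + 6 + 3*sqrt(3) + 2*sqrt(3)) = -15*(15 + 5*sqrt(3)) = -225 - 75*sqrt(3)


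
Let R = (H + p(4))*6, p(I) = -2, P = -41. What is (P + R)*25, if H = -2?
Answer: -1625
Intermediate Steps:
R = -24 (R = (-2 - 2)*6 = -4*6 = -24)
(P + R)*25 = (-41 - 24)*25 = -65*25 = -1625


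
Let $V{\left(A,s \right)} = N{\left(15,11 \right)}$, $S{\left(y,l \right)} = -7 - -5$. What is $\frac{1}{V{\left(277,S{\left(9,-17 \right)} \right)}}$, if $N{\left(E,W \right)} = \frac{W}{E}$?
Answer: $\frac{15}{11} \approx 1.3636$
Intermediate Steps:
$S{\left(y,l \right)} = -2$ ($S{\left(y,l \right)} = -7 + 5 = -2$)
$V{\left(A,s \right)} = \frac{11}{15}$
$\frac{1}{V{\left(277,S{\left(9,-17 \right)} \right)}} = \frac{1}{\frac{11}{15}} = \frac{15}{11}$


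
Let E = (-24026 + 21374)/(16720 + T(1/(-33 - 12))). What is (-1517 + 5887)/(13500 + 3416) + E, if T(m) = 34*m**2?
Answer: 14278903445/143185625786 ≈ 0.099723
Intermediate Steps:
E = -2685150/16929017 (E = (-24026 + 21374)/(16720 + 34*(1/(-33 - 12))**2) = -2652/(16720 + 34*(1/(-45))**2) = -2652/(16720 + 34*(-1/45)**2) = -2652/(16720 + 34*(1/2025)) = -2652/(16720 + 34/2025) = -2652/33858034/2025 = -2652*2025/33858034 = -2685150/16929017 ≈ -0.15861)
(-1517 + 5887)/(13500 + 3416) + E = (-1517 + 5887)/(13500 + 3416) - 2685150/16929017 = 4370/16916 - 2685150/16929017 = 4370*(1/16916) - 2685150/16929017 = 2185/8458 - 2685150/16929017 = 14278903445/143185625786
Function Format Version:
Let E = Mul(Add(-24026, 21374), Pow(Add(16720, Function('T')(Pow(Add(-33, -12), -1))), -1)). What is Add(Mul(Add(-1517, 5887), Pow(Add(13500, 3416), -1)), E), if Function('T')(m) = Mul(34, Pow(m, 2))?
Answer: Rational(14278903445, 143185625786) ≈ 0.099723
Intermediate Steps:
E = Rational(-2685150, 16929017) (E = Mul(Add(-24026, 21374), Pow(Add(16720, Mul(34, Pow(Pow(Add(-33, -12), -1), 2))), -1)) = Mul(-2652, Pow(Add(16720, Mul(34, Pow(Pow(-45, -1), 2))), -1)) = Mul(-2652, Pow(Add(16720, Mul(34, Pow(Rational(-1, 45), 2))), -1)) = Mul(-2652, Pow(Add(16720, Mul(34, Rational(1, 2025))), -1)) = Mul(-2652, Pow(Add(16720, Rational(34, 2025)), -1)) = Mul(-2652, Pow(Rational(33858034, 2025), -1)) = Mul(-2652, Rational(2025, 33858034)) = Rational(-2685150, 16929017) ≈ -0.15861)
Add(Mul(Add(-1517, 5887), Pow(Add(13500, 3416), -1)), E) = Add(Mul(Add(-1517, 5887), Pow(Add(13500, 3416), -1)), Rational(-2685150, 16929017)) = Add(Mul(4370, Pow(16916, -1)), Rational(-2685150, 16929017)) = Add(Mul(4370, Rational(1, 16916)), Rational(-2685150, 16929017)) = Add(Rational(2185, 8458), Rational(-2685150, 16929017)) = Rational(14278903445, 143185625786)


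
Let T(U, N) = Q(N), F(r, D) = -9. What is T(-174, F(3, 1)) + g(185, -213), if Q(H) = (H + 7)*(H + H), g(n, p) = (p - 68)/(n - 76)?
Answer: 3643/109 ≈ 33.422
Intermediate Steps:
g(n, p) = (-68 + p)/(-76 + n)
Q(H) = 2*H*(7 + H) (Q(H) = (7 + H)*(2*H) = 2*H*(7 + H))
T(U, N) = 2*N*(7 + N)
T(-174, F(3, 1)) + g(185, -213) = 2*(-9)*(7 - 9) + (-68 - 213)/(-76 + 185) = 2*(-9)*(-2) - 281/109 = 36 + (1/109)*(-281) = 36 - 281/109 = 3643/109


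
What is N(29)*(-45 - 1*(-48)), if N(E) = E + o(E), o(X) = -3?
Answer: 78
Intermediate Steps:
N(E) = -3 + E (N(E) = E - 3 = -3 + E)
N(29)*(-45 - 1*(-48)) = (-3 + 29)*(-45 - 1*(-48)) = 26*(-45 + 48) = 26*3 = 78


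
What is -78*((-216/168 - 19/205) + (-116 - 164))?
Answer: 31494684/1435 ≈ 21948.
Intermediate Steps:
-78*((-216/168 - 19/205) + (-116 - 164)) = -78*((-216*1/168 - 19*1/205) - 280) = -78*((-9/7 - 19/205) - 280) = -78*(-1978/1435 - 280) = -78*(-403778/1435) = 31494684/1435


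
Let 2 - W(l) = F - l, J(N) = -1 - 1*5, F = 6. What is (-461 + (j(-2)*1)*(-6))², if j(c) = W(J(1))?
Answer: 160801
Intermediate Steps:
J(N) = -6 (J(N) = -1 - 5 = -6)
W(l) = -4 + l (W(l) = 2 - (6 - l) = 2 + (-6 + l) = -4 + l)
j(c) = -10 (j(c) = -4 - 6 = -10)
(-461 + (j(-2)*1)*(-6))² = (-461 - 10*1*(-6))² = (-461 - 10*(-6))² = (-461 + 60)² = (-401)² = 160801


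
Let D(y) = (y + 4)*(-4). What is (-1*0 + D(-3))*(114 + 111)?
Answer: -900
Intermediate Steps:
D(y) = -16 - 4*y (D(y) = (4 + y)*(-4) = -16 - 4*y)
(-1*0 + D(-3))*(114 + 111) = (-1*0 + (-16 - 4*(-3)))*(114 + 111) = (0 + (-16 + 12))*225 = (0 - 4)*225 = -4*225 = -900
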